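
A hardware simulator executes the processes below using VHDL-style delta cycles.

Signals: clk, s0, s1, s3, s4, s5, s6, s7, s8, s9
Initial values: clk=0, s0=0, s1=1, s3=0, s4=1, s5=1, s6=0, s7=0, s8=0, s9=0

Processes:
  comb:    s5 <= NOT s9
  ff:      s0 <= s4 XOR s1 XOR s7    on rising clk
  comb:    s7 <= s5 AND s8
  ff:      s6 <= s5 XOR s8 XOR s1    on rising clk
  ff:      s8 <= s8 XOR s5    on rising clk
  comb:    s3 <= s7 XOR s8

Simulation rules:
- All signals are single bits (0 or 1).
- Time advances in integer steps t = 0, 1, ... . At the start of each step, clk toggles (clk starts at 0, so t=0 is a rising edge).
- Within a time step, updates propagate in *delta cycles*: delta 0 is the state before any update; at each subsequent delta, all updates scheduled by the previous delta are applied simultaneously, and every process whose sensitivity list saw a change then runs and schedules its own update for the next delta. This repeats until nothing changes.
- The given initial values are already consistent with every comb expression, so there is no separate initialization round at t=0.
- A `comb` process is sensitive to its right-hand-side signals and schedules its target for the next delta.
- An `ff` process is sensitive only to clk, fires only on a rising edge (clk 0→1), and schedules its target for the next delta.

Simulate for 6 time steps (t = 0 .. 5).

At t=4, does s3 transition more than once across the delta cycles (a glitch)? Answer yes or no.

yes

t0.Δ0 s9=0 s4=1 s5=1 s8=0 s3=0 s1=1 s0=0 s7=0 clk=0 s6=0
t0.Δ1 s9=0 s4=1 s5=1 s8=0 s3=0 s1=1 s0=0 s7=0 clk=1 s6=0
t0.Δ2 s9=0 s4=1 s5=1 s8=1 s3=0 s1=1 s0=0 s7=0 clk=1 s6=0
t0.Δ3 s9=0 s4=1 s5=1 s8=1 s3=1 s1=1 s0=0 s7=1 clk=1 s6=0
t0.Δ4 s9=0 s4=1 s5=1 s8=1 s3=0 s1=1 s0=0 s7=1 clk=1 s6=0
t1.Δ0 s9=0 s4=1 s5=1 s8=1 s3=0 s1=1 s0=0 s7=1 clk=1 s6=0
t1.Δ1 s9=0 s4=1 s5=1 s8=1 s3=0 s1=1 s0=0 s7=1 clk=0 s6=0
t2.Δ0 s9=0 s4=1 s5=1 s8=1 s3=0 s1=1 s0=0 s7=1 clk=0 s6=0
t2.Δ1 s9=0 s4=1 s5=1 s8=1 s3=0 s1=1 s0=0 s7=1 clk=1 s6=0
t2.Δ2 s9=0 s4=1 s5=1 s8=0 s3=0 s1=1 s0=1 s7=1 clk=1 s6=1
t2.Δ3 s9=0 s4=1 s5=1 s8=0 s3=1 s1=1 s0=1 s7=0 clk=1 s6=1
t2.Δ4 s9=0 s4=1 s5=1 s8=0 s3=0 s1=1 s0=1 s7=0 clk=1 s6=1
t3.Δ0 s9=0 s4=1 s5=1 s8=0 s3=0 s1=1 s0=1 s7=0 clk=1 s6=1
t3.Δ1 s9=0 s4=1 s5=1 s8=0 s3=0 s1=1 s0=1 s7=0 clk=0 s6=1
t4.Δ0 s9=0 s4=1 s5=1 s8=0 s3=0 s1=1 s0=1 s7=0 clk=0 s6=1
t4.Δ1 s9=0 s4=1 s5=1 s8=0 s3=0 s1=1 s0=1 s7=0 clk=1 s6=1
t4.Δ2 s9=0 s4=1 s5=1 s8=1 s3=0 s1=1 s0=0 s7=0 clk=1 s6=0
t4.Δ3 s9=0 s4=1 s5=1 s8=1 s3=1 s1=1 s0=0 s7=1 clk=1 s6=0
t4.Δ4 s9=0 s4=1 s5=1 s8=1 s3=0 s1=1 s0=0 s7=1 clk=1 s6=0
t5.Δ0 s9=0 s4=1 s5=1 s8=1 s3=0 s1=1 s0=0 s7=1 clk=1 s6=0
t5.Δ1 s9=0 s4=1 s5=1 s8=1 s3=0 s1=1 s0=0 s7=1 clk=0 s6=0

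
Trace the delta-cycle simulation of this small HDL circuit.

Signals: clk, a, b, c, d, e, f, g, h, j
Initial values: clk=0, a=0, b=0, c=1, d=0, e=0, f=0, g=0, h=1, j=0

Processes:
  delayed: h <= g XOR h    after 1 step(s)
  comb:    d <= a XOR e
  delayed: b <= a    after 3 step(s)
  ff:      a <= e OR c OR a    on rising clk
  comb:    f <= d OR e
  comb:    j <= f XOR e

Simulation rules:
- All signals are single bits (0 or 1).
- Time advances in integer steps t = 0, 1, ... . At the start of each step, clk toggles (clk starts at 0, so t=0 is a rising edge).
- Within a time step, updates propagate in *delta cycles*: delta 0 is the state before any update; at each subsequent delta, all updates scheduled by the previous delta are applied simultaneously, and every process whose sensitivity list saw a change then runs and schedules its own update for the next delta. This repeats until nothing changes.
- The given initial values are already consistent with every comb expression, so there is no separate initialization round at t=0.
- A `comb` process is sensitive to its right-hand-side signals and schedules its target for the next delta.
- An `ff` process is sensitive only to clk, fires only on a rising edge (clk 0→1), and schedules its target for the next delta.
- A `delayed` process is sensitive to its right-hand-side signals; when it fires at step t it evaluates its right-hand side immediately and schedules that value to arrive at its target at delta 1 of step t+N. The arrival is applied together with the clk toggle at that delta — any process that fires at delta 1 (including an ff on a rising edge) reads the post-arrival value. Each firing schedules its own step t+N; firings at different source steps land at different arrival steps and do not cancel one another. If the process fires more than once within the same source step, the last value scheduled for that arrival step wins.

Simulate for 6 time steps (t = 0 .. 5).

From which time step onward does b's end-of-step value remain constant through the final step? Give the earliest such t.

t=0 Δ0: c=1 clk=0 e=0 h=1 j=0 f=0 g=0 b=0 d=0 a=0
  Δ1: clk:0→1
  Δ2: a:0→1
  Δ3: d:0→1
  Δ4: f:0→1
  Δ5: j:0→1
  (5Δ to stable)
t=1 Δ0: c=1 clk=1 e=0 h=1 j=1 f=1 g=0 b=0 d=1 a=1
  Δ1: clk:1→0
  (1Δ to stable)
t=2 Δ0: c=1 clk=0 e=0 h=1 j=1 f=1 g=0 b=0 d=1 a=1
  Δ1: clk:0→1
  (1Δ to stable)
t=3 Δ0: c=1 clk=1 e=0 h=1 j=1 f=1 g=0 b=0 d=1 a=1
  Δ1: clk:1→0, b:0→1
  (1Δ to stable)
t=4 Δ0: c=1 clk=0 e=0 h=1 j=1 f=1 g=0 b=1 d=1 a=1
  Δ1: clk:0→1
  (1Δ to stable)
t=5 Δ0: c=1 clk=1 e=0 h=1 j=1 f=1 g=0 b=1 d=1 a=1
  Δ1: clk:1→0
  (1Δ to stable)

3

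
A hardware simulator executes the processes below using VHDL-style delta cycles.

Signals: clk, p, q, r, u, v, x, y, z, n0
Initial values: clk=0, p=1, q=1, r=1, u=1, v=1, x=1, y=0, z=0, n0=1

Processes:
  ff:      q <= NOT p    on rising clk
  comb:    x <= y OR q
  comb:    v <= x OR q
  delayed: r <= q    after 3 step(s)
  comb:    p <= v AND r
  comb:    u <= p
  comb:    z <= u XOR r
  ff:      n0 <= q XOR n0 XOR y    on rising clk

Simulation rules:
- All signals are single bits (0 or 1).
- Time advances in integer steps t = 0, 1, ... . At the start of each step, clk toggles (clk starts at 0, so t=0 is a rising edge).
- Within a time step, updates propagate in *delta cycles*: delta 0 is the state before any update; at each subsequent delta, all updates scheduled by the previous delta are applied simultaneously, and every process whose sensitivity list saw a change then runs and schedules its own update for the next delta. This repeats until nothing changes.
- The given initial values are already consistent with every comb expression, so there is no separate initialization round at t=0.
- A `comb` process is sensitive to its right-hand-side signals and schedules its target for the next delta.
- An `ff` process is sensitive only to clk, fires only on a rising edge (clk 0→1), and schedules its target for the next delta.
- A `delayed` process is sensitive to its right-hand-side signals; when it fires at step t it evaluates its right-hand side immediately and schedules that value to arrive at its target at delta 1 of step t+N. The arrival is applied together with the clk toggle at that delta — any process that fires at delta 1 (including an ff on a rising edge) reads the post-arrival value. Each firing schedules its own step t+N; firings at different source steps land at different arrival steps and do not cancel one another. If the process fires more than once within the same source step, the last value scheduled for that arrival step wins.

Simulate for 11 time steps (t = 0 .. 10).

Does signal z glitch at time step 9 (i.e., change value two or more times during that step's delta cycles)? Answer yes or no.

yes

t0.Δ0 z=0 p=1 clk=0 y=0 q=1 n0=1 x=1 v=1 u=1 r=1
t0.Δ1 z=0 p=1 clk=1 y=0 q=1 n0=1 x=1 v=1 u=1 r=1
t0.Δ2 z=0 p=1 clk=1 y=0 q=0 n0=0 x=1 v=1 u=1 r=1
t0.Δ3 z=0 p=1 clk=1 y=0 q=0 n0=0 x=0 v=1 u=1 r=1
t0.Δ4 z=0 p=1 clk=1 y=0 q=0 n0=0 x=0 v=0 u=1 r=1
t0.Δ5 z=0 p=0 clk=1 y=0 q=0 n0=0 x=0 v=0 u=1 r=1
t0.Δ6 z=0 p=0 clk=1 y=0 q=0 n0=0 x=0 v=0 u=0 r=1
t0.Δ7 z=1 p=0 clk=1 y=0 q=0 n0=0 x=0 v=0 u=0 r=1
t1.Δ0 z=1 p=0 clk=1 y=0 q=0 n0=0 x=0 v=0 u=0 r=1
t1.Δ1 z=1 p=0 clk=0 y=0 q=0 n0=0 x=0 v=0 u=0 r=1
t2.Δ0 z=1 p=0 clk=0 y=0 q=0 n0=0 x=0 v=0 u=0 r=1
t2.Δ1 z=1 p=0 clk=1 y=0 q=0 n0=0 x=0 v=0 u=0 r=1
t2.Δ2 z=1 p=0 clk=1 y=0 q=1 n0=0 x=0 v=0 u=0 r=1
t2.Δ3 z=1 p=0 clk=1 y=0 q=1 n0=0 x=1 v=1 u=0 r=1
t2.Δ4 z=1 p=1 clk=1 y=0 q=1 n0=0 x=1 v=1 u=0 r=1
t2.Δ5 z=1 p=1 clk=1 y=0 q=1 n0=0 x=1 v=1 u=1 r=1
t2.Δ6 z=0 p=1 clk=1 y=0 q=1 n0=0 x=1 v=1 u=1 r=1
t3.Δ0 z=0 p=1 clk=1 y=0 q=1 n0=0 x=1 v=1 u=1 r=1
t3.Δ1 z=0 p=1 clk=0 y=0 q=1 n0=0 x=1 v=1 u=1 r=0
t3.Δ2 z=1 p=0 clk=0 y=0 q=1 n0=0 x=1 v=1 u=1 r=0
t3.Δ3 z=1 p=0 clk=0 y=0 q=1 n0=0 x=1 v=1 u=0 r=0
t3.Δ4 z=0 p=0 clk=0 y=0 q=1 n0=0 x=1 v=1 u=0 r=0
t4.Δ0 z=0 p=0 clk=0 y=0 q=1 n0=0 x=1 v=1 u=0 r=0
t4.Δ1 z=0 p=0 clk=1 y=0 q=1 n0=0 x=1 v=1 u=0 r=0
t4.Δ2 z=0 p=0 clk=1 y=0 q=1 n0=1 x=1 v=1 u=0 r=0
t5.Δ0 z=0 p=0 clk=1 y=0 q=1 n0=1 x=1 v=1 u=0 r=0
t5.Δ1 z=0 p=0 clk=0 y=0 q=1 n0=1 x=1 v=1 u=0 r=1
t5.Δ2 z=1 p=1 clk=0 y=0 q=1 n0=1 x=1 v=1 u=0 r=1
t5.Δ3 z=1 p=1 clk=0 y=0 q=1 n0=1 x=1 v=1 u=1 r=1
t5.Δ4 z=0 p=1 clk=0 y=0 q=1 n0=1 x=1 v=1 u=1 r=1
t6.Δ0 z=0 p=1 clk=0 y=0 q=1 n0=1 x=1 v=1 u=1 r=1
t6.Δ1 z=0 p=1 clk=1 y=0 q=1 n0=1 x=1 v=1 u=1 r=1
t6.Δ2 z=0 p=1 clk=1 y=0 q=0 n0=0 x=1 v=1 u=1 r=1
t6.Δ3 z=0 p=1 clk=1 y=0 q=0 n0=0 x=0 v=1 u=1 r=1
t6.Δ4 z=0 p=1 clk=1 y=0 q=0 n0=0 x=0 v=0 u=1 r=1
t6.Δ5 z=0 p=0 clk=1 y=0 q=0 n0=0 x=0 v=0 u=1 r=1
t6.Δ6 z=0 p=0 clk=1 y=0 q=0 n0=0 x=0 v=0 u=0 r=1
t6.Δ7 z=1 p=0 clk=1 y=0 q=0 n0=0 x=0 v=0 u=0 r=1
t7.Δ0 z=1 p=0 clk=1 y=0 q=0 n0=0 x=0 v=0 u=0 r=1
t7.Δ1 z=1 p=0 clk=0 y=0 q=0 n0=0 x=0 v=0 u=0 r=1
t8.Δ0 z=1 p=0 clk=0 y=0 q=0 n0=0 x=0 v=0 u=0 r=1
t8.Δ1 z=1 p=0 clk=1 y=0 q=0 n0=0 x=0 v=0 u=0 r=1
t8.Δ2 z=1 p=0 clk=1 y=0 q=1 n0=0 x=0 v=0 u=0 r=1
t8.Δ3 z=1 p=0 clk=1 y=0 q=1 n0=0 x=1 v=1 u=0 r=1
t8.Δ4 z=1 p=1 clk=1 y=0 q=1 n0=0 x=1 v=1 u=0 r=1
t8.Δ5 z=1 p=1 clk=1 y=0 q=1 n0=0 x=1 v=1 u=1 r=1
t8.Δ6 z=0 p=1 clk=1 y=0 q=1 n0=0 x=1 v=1 u=1 r=1
t9.Δ0 z=0 p=1 clk=1 y=0 q=1 n0=0 x=1 v=1 u=1 r=1
t9.Δ1 z=0 p=1 clk=0 y=0 q=1 n0=0 x=1 v=1 u=1 r=0
t9.Δ2 z=1 p=0 clk=0 y=0 q=1 n0=0 x=1 v=1 u=1 r=0
t9.Δ3 z=1 p=0 clk=0 y=0 q=1 n0=0 x=1 v=1 u=0 r=0
t9.Δ4 z=0 p=0 clk=0 y=0 q=1 n0=0 x=1 v=1 u=0 r=0
t10.Δ0 z=0 p=0 clk=0 y=0 q=1 n0=0 x=1 v=1 u=0 r=0
t10.Δ1 z=0 p=0 clk=1 y=0 q=1 n0=0 x=1 v=1 u=0 r=0
t10.Δ2 z=0 p=0 clk=1 y=0 q=1 n0=1 x=1 v=1 u=0 r=0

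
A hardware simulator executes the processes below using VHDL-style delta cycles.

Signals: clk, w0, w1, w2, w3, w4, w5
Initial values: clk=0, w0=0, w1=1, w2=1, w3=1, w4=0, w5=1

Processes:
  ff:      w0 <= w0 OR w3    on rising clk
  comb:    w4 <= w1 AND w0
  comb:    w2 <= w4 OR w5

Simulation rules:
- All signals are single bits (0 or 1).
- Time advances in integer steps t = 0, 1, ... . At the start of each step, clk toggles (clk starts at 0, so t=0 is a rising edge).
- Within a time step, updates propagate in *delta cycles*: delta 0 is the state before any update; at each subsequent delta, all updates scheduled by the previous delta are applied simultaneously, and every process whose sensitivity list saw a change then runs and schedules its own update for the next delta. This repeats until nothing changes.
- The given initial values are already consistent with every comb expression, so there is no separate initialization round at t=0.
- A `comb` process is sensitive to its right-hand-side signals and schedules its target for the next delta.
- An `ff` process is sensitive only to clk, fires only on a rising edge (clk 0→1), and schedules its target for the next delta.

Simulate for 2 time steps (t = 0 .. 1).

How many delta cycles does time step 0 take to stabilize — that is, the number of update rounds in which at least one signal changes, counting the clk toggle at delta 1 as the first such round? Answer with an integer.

t=0 Δ0: w2=1 w1=1 w3=1 w5=1 clk=0 w4=0 w0=0
  Δ1: clk:0→1
  Δ2: w0:0→1
  Δ3: w4:0→1
  (3Δ to stable)
t=1 Δ0: w2=1 w1=1 w3=1 w5=1 clk=1 w4=1 w0=1
  Δ1: clk:1→0
  (1Δ to stable)

3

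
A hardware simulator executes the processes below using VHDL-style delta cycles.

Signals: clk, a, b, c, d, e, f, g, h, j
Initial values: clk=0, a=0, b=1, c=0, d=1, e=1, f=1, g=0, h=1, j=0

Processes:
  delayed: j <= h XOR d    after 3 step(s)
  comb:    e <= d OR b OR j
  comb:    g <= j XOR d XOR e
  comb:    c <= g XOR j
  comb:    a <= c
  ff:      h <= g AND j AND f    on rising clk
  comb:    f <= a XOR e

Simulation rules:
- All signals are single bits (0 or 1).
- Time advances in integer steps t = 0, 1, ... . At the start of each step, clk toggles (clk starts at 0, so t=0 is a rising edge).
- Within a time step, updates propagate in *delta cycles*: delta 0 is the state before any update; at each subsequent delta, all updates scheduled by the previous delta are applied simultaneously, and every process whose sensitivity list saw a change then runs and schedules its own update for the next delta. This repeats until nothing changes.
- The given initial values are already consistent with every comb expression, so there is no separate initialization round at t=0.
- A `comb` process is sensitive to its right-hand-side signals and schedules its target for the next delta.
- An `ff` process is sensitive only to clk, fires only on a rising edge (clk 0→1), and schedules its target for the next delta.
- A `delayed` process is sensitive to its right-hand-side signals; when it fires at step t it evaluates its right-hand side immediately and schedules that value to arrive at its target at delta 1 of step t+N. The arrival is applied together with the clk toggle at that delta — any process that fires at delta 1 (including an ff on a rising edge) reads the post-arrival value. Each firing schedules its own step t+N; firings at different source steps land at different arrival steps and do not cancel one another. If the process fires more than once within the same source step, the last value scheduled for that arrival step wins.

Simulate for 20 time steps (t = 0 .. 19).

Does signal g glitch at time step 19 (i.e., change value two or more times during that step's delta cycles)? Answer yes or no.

no

[bits: j,g,h,f,d,e,a,clk,b,c]
t=0: Δ0=0011110010 Δ1=0011110110 Δ2=0001110110 | 2Δ
t=1: Δ0=0001110110 Δ1=0001110010 | 1Δ
t=2: Δ0=0001110010 Δ1=0001110110 | 1Δ
t=3: Δ0=0001110110 Δ1=1001110010 Δ2=1101110011 Δ3=1101111010 Δ4=1100110010 Δ5=1101110010 | 5Δ
t=4: Δ0=1101110010 Δ1=1101110110 Δ2=1111110110 | 2Δ
t=5: Δ0=1111110110 Δ1=1111110010 | 1Δ
t=6: Δ0=1111110010 Δ1=1111110110 | 1Δ
t=7: Δ0=1111110110 Δ1=0111110010 Δ2=0011110011 Δ3=0011111010 Δ4=0010110010 Δ5=0011110010 | 5Δ
t=8: Δ0=0011110010 Δ1=0011110110 Δ2=0001110110 | 2Δ
t=9: Δ0=0001110110 Δ1=0001110010 | 1Δ
t=10: Δ0=0001110010 Δ1=0001110110 | 1Δ
t=11: Δ0=0001110110 Δ1=1001110010 Δ2=1101110011 Δ3=1101111010 Δ4=1100110010 Δ5=1101110010 | 5Δ
t=12: Δ0=1101110010 Δ1=1101110110 Δ2=1111110110 | 2Δ
t=13: Δ0=1111110110 Δ1=1111110010 | 1Δ
t=14: Δ0=1111110010 Δ1=1111110110 | 1Δ
t=15: Δ0=1111110110 Δ1=0111110010 Δ2=0011110011 Δ3=0011111010 Δ4=0010110010 Δ5=0011110010 | 5Δ
t=16: Δ0=0011110010 Δ1=0011110110 Δ2=0001110110 | 2Δ
t=17: Δ0=0001110110 Δ1=0001110010 | 1Δ
t=18: Δ0=0001110010 Δ1=0001110110 | 1Δ
t=19: Δ0=0001110110 Δ1=1001110010 Δ2=1101110011 Δ3=1101111010 Δ4=1100110010 Δ5=1101110010 | 5Δ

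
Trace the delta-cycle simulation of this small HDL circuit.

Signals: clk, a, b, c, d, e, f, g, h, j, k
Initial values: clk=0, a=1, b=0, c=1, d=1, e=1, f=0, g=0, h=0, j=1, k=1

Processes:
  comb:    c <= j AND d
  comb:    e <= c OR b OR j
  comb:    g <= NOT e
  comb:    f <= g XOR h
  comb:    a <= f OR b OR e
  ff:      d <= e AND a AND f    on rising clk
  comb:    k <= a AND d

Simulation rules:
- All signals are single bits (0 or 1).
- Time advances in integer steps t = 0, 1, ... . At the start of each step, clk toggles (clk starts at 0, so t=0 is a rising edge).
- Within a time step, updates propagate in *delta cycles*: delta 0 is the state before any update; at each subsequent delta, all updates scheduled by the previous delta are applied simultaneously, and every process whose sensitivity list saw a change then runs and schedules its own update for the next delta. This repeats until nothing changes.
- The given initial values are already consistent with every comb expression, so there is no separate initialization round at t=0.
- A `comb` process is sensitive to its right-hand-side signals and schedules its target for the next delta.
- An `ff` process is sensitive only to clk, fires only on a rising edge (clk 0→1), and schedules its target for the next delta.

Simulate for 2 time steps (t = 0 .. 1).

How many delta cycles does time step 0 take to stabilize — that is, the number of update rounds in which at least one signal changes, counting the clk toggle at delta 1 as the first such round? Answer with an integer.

t0.Δ0 c=1 g=0 h=0 j=1 f=0 clk=0 b=0 e=1 d=1 k=1 a=1
t0.Δ1 c=1 g=0 h=0 j=1 f=0 clk=1 b=0 e=1 d=1 k=1 a=1
t0.Δ2 c=1 g=0 h=0 j=1 f=0 clk=1 b=0 e=1 d=0 k=1 a=1
t0.Δ3 c=0 g=0 h=0 j=1 f=0 clk=1 b=0 e=1 d=0 k=0 a=1
t1.Δ0 c=0 g=0 h=0 j=1 f=0 clk=1 b=0 e=1 d=0 k=0 a=1
t1.Δ1 c=0 g=0 h=0 j=1 f=0 clk=0 b=0 e=1 d=0 k=0 a=1

3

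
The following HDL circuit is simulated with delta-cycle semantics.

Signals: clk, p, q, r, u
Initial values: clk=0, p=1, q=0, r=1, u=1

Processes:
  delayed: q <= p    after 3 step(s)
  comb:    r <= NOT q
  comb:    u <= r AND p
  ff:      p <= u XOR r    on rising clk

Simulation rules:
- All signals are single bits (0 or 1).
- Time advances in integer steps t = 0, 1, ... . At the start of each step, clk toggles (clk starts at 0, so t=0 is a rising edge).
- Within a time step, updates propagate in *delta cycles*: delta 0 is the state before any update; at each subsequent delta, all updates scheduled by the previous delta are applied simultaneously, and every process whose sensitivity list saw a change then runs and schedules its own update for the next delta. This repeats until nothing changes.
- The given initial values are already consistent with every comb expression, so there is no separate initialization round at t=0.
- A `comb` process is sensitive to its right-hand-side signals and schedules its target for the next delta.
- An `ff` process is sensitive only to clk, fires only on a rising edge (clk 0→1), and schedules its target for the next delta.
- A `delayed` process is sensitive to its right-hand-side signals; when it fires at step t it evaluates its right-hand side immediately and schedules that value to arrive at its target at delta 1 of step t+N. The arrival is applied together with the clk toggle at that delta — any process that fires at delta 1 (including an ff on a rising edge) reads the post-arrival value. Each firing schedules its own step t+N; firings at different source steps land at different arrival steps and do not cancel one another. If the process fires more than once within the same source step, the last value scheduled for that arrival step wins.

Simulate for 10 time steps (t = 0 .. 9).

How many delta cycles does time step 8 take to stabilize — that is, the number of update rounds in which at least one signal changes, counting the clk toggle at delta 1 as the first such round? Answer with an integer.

3

t=0 Δ0: clk=0 r=1 p=1 q=0 u=1
  Δ1: clk:0→1
  Δ2: p:1→0
  Δ3: u:1→0
  (3Δ to stable)
t=1 Δ0: clk=1 r=1 p=0 q=0 u=0
  Δ1: clk:1→0
  (1Δ to stable)
t=2 Δ0: clk=0 r=1 p=0 q=0 u=0
  Δ1: clk:0→1
  Δ2: p:0→1
  Δ3: u:0→1
  (3Δ to stable)
t=3 Δ0: clk=1 r=1 p=1 q=0 u=1
  Δ1: clk:1→0
  (1Δ to stable)
t=4 Δ0: clk=0 r=1 p=1 q=0 u=1
  Δ1: clk:0→1
  Δ2: p:1→0
  Δ3: u:1→0
  (3Δ to stable)
t=5 Δ0: clk=1 r=1 p=0 q=0 u=0
  Δ1: clk:1→0, q:0→1
  Δ2: r:1→0
  (2Δ to stable)
t=6 Δ0: clk=0 r=0 p=0 q=1 u=0
  Δ1: clk:0→1
  (1Δ to stable)
t=7 Δ0: clk=1 r=0 p=0 q=1 u=0
  Δ1: clk:1→0, q:1→0
  Δ2: r:0→1
  (2Δ to stable)
t=8 Δ0: clk=0 r=1 p=0 q=0 u=0
  Δ1: clk:0→1
  Δ2: p:0→1
  Δ3: u:0→1
  (3Δ to stable)
t=9 Δ0: clk=1 r=1 p=1 q=0 u=1
  Δ1: clk:1→0
  (1Δ to stable)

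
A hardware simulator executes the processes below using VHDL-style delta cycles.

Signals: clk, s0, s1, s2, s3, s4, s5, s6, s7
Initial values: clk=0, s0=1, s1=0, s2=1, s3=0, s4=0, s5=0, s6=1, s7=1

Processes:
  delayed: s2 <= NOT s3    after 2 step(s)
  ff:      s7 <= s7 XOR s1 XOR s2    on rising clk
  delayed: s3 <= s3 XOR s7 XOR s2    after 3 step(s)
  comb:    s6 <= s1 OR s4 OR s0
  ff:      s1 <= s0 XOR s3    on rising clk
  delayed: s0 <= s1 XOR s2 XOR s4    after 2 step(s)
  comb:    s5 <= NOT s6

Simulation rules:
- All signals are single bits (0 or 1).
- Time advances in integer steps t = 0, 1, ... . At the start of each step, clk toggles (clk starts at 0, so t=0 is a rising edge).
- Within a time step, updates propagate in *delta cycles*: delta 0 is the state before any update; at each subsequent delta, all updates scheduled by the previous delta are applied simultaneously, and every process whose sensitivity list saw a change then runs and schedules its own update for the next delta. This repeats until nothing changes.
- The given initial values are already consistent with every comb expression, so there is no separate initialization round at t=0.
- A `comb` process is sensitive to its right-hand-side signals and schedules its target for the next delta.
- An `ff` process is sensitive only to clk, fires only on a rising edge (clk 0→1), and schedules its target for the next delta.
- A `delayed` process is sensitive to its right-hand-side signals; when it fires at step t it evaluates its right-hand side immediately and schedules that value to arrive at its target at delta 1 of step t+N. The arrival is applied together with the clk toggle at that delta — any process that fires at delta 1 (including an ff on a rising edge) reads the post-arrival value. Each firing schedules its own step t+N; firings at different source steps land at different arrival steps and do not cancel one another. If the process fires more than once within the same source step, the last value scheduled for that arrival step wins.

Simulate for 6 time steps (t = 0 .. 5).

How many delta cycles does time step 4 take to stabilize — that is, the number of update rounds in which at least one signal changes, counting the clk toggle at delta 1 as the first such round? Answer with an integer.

t=0 Δ0: clk=0 s6=1 s4=0 s1=0 s0=1 s2=1 s3=0 s7=1 s5=0
  Δ1: clk:0→1
  Δ2: s1:0→1, s7:1→0
  (2Δ to stable)
t=1 Δ0: clk=1 s6=1 s4=0 s1=1 s0=1 s2=1 s3=0 s7=0 s5=0
  Δ1: clk:1→0
  (1Δ to stable)
t=2 Δ0: clk=0 s6=1 s4=0 s1=1 s0=1 s2=1 s3=0 s7=0 s5=0
  Δ1: clk:0→1, s0:1→0
  Δ2: s1:1→0
  Δ3: s6:1→0
  Δ4: s5:0→1
  (4Δ to stable)
t=3 Δ0: clk=1 s6=0 s4=0 s1=0 s0=0 s2=1 s3=0 s7=0 s5=1
  Δ1: clk:1→0, s3:0→1
  (1Δ to stable)
t=4 Δ0: clk=0 s6=0 s4=0 s1=0 s0=0 s2=1 s3=1 s7=0 s5=1
  Δ1: clk:0→1, s0:0→1
  Δ2: s6:0→1, s7:0→1
  Δ3: s5:1→0
  (3Δ to stable)
t=5 Δ0: clk=1 s6=1 s4=0 s1=0 s0=1 s2=1 s3=1 s7=1 s5=0
  Δ1: clk:1→0, s2:1→0
  (1Δ to stable)

3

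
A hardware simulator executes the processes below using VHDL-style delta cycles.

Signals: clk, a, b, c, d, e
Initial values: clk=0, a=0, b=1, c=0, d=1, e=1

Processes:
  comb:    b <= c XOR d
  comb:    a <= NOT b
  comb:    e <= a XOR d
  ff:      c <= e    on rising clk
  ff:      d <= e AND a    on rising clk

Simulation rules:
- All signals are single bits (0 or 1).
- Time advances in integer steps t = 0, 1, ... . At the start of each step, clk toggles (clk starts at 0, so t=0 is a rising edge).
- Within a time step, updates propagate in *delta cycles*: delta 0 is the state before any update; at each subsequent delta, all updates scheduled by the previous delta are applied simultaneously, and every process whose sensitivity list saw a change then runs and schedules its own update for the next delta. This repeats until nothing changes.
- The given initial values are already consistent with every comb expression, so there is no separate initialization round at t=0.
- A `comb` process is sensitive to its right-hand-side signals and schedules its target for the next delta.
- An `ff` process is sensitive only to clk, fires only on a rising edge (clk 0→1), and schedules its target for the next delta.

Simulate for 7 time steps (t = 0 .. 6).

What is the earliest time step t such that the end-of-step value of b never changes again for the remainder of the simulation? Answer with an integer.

2

t0.Δ0 c=0 d=1 a=0 e=1 clk=0 b=1
t0.Δ1 c=0 d=1 a=0 e=1 clk=1 b=1
t0.Δ2 c=1 d=0 a=0 e=1 clk=1 b=1
t0.Δ3 c=1 d=0 a=0 e=0 clk=1 b=1
t1.Δ0 c=1 d=0 a=0 e=0 clk=1 b=1
t1.Δ1 c=1 d=0 a=0 e=0 clk=0 b=1
t2.Δ0 c=1 d=0 a=0 e=0 clk=0 b=1
t2.Δ1 c=1 d=0 a=0 e=0 clk=1 b=1
t2.Δ2 c=0 d=0 a=0 e=0 clk=1 b=1
t2.Δ3 c=0 d=0 a=0 e=0 clk=1 b=0
t2.Δ4 c=0 d=0 a=1 e=0 clk=1 b=0
t2.Δ5 c=0 d=0 a=1 e=1 clk=1 b=0
t3.Δ0 c=0 d=0 a=1 e=1 clk=1 b=0
t3.Δ1 c=0 d=0 a=1 e=1 clk=0 b=0
t4.Δ0 c=0 d=0 a=1 e=1 clk=0 b=0
t4.Δ1 c=0 d=0 a=1 e=1 clk=1 b=0
t4.Δ2 c=1 d=1 a=1 e=1 clk=1 b=0
t4.Δ3 c=1 d=1 a=1 e=0 clk=1 b=0
t5.Δ0 c=1 d=1 a=1 e=0 clk=1 b=0
t5.Δ1 c=1 d=1 a=1 e=0 clk=0 b=0
t6.Δ0 c=1 d=1 a=1 e=0 clk=0 b=0
t6.Δ1 c=1 d=1 a=1 e=0 clk=1 b=0
t6.Δ2 c=0 d=0 a=1 e=0 clk=1 b=0
t6.Δ3 c=0 d=0 a=1 e=1 clk=1 b=0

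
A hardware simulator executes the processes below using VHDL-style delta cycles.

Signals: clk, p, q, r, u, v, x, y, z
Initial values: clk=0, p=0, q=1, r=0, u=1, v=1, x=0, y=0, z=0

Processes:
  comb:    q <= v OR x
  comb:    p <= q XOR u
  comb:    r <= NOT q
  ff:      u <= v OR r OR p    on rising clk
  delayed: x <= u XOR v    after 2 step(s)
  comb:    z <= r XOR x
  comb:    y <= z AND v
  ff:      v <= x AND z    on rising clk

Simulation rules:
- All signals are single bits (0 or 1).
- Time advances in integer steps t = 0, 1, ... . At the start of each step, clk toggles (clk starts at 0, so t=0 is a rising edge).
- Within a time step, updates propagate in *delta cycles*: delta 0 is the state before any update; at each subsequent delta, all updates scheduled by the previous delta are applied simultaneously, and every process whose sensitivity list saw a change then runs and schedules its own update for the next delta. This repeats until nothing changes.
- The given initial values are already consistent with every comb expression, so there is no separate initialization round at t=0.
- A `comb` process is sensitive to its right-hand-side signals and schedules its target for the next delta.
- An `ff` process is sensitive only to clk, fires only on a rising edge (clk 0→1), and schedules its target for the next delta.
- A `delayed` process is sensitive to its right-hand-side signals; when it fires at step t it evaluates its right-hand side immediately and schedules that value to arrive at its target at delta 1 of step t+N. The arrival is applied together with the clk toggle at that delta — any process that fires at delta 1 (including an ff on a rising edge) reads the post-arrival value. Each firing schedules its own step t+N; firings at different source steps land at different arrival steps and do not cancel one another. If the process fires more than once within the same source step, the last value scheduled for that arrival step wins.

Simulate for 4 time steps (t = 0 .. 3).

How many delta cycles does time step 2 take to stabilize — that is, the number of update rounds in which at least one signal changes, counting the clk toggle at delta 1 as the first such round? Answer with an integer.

t0.Δ0 u=1 z=0 p=0 x=0 y=0 v=1 q=1 clk=0 r=0
t0.Δ1 u=1 z=0 p=0 x=0 y=0 v=1 q=1 clk=1 r=0
t0.Δ2 u=1 z=0 p=0 x=0 y=0 v=0 q=1 clk=1 r=0
t0.Δ3 u=1 z=0 p=0 x=0 y=0 v=0 q=0 clk=1 r=0
t0.Δ4 u=1 z=0 p=1 x=0 y=0 v=0 q=0 clk=1 r=1
t0.Δ5 u=1 z=1 p=1 x=0 y=0 v=0 q=0 clk=1 r=1
t1.Δ0 u=1 z=1 p=1 x=0 y=0 v=0 q=0 clk=1 r=1
t1.Δ1 u=1 z=1 p=1 x=0 y=0 v=0 q=0 clk=0 r=1
t2.Δ0 u=1 z=1 p=1 x=0 y=0 v=0 q=0 clk=0 r=1
t2.Δ1 u=1 z=1 p=1 x=1 y=0 v=0 q=0 clk=1 r=1
t2.Δ2 u=1 z=0 p=1 x=1 y=0 v=1 q=1 clk=1 r=1
t2.Δ3 u=1 z=0 p=0 x=1 y=0 v=1 q=1 clk=1 r=0
t2.Δ4 u=1 z=1 p=0 x=1 y=0 v=1 q=1 clk=1 r=0
t2.Δ5 u=1 z=1 p=0 x=1 y=1 v=1 q=1 clk=1 r=0
t3.Δ0 u=1 z=1 p=0 x=1 y=1 v=1 q=1 clk=1 r=0
t3.Δ1 u=1 z=1 p=0 x=1 y=1 v=1 q=1 clk=0 r=0

5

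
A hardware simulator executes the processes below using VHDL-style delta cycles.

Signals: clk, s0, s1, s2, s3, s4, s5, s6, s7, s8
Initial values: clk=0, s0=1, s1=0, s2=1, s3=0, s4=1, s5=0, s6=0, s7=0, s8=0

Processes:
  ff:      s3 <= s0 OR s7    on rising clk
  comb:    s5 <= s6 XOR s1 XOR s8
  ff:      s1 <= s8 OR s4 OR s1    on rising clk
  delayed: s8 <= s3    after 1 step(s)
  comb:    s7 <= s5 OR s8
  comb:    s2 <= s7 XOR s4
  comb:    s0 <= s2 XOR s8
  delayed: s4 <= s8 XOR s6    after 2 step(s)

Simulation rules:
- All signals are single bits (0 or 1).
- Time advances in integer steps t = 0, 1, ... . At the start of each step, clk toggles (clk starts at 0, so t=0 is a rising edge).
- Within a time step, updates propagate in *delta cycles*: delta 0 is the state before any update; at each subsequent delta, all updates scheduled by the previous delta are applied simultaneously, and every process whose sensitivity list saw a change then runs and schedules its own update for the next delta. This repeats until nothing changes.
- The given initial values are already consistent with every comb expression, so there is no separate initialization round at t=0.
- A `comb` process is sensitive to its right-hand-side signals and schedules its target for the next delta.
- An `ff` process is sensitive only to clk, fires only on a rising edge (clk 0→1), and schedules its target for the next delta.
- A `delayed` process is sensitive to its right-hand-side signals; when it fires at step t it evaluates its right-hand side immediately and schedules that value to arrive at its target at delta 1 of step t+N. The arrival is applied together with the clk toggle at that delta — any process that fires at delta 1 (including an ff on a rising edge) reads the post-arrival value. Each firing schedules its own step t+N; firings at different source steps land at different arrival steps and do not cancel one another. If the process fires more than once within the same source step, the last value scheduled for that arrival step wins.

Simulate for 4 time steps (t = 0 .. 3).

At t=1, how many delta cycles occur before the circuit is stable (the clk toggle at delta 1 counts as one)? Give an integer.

2

t=0 Δ0: s1=0 s4=1 s7=0 s5=0 s8=0 s6=0 s2=1 s3=0 s0=1 clk=0
  Δ1: clk:0→1
  Δ2: s1:0→1, s3:0→1
  Δ3: s5:0→1
  Δ4: s7:0→1
  Δ5: s2:1→0
  Δ6: s0:1→0
  (6Δ to stable)
t=1 Δ0: s1=1 s4=1 s7=1 s5=1 s8=0 s6=0 s2=0 s3=1 s0=0 clk=1
  Δ1: s8:0→1, clk:1→0
  Δ2: s5:1→0, s0:0→1
  (2Δ to stable)
t=2 Δ0: s1=1 s4=1 s7=1 s5=0 s8=1 s6=0 s2=0 s3=1 s0=1 clk=0
  Δ1: clk:0→1
  (1Δ to stable)
t=3 Δ0: s1=1 s4=1 s7=1 s5=0 s8=1 s6=0 s2=0 s3=1 s0=1 clk=1
  Δ1: clk:1→0
  (1Δ to stable)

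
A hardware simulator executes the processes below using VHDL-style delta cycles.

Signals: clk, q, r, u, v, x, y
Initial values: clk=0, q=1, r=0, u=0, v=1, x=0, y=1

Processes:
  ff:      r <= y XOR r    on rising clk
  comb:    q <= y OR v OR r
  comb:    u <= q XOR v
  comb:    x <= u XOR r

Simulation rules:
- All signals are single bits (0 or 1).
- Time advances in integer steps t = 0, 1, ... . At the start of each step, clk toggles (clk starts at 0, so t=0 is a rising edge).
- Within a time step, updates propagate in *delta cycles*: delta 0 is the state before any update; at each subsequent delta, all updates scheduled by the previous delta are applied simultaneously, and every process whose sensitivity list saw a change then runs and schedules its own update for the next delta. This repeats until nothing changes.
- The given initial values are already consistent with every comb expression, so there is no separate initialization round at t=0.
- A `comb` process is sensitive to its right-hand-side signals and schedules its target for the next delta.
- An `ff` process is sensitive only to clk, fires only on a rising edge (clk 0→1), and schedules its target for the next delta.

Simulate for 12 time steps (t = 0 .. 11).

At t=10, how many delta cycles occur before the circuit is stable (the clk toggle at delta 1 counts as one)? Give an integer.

3

t0.Δ0 clk=0 x=0 u=0 q=1 r=0 y=1 v=1
t0.Δ1 clk=1 x=0 u=0 q=1 r=0 y=1 v=1
t0.Δ2 clk=1 x=0 u=0 q=1 r=1 y=1 v=1
t0.Δ3 clk=1 x=1 u=0 q=1 r=1 y=1 v=1
t1.Δ0 clk=1 x=1 u=0 q=1 r=1 y=1 v=1
t1.Δ1 clk=0 x=1 u=0 q=1 r=1 y=1 v=1
t2.Δ0 clk=0 x=1 u=0 q=1 r=1 y=1 v=1
t2.Δ1 clk=1 x=1 u=0 q=1 r=1 y=1 v=1
t2.Δ2 clk=1 x=1 u=0 q=1 r=0 y=1 v=1
t2.Δ3 clk=1 x=0 u=0 q=1 r=0 y=1 v=1
t3.Δ0 clk=1 x=0 u=0 q=1 r=0 y=1 v=1
t3.Δ1 clk=0 x=0 u=0 q=1 r=0 y=1 v=1
t4.Δ0 clk=0 x=0 u=0 q=1 r=0 y=1 v=1
t4.Δ1 clk=1 x=0 u=0 q=1 r=0 y=1 v=1
t4.Δ2 clk=1 x=0 u=0 q=1 r=1 y=1 v=1
t4.Δ3 clk=1 x=1 u=0 q=1 r=1 y=1 v=1
t5.Δ0 clk=1 x=1 u=0 q=1 r=1 y=1 v=1
t5.Δ1 clk=0 x=1 u=0 q=1 r=1 y=1 v=1
t6.Δ0 clk=0 x=1 u=0 q=1 r=1 y=1 v=1
t6.Δ1 clk=1 x=1 u=0 q=1 r=1 y=1 v=1
t6.Δ2 clk=1 x=1 u=0 q=1 r=0 y=1 v=1
t6.Δ3 clk=1 x=0 u=0 q=1 r=0 y=1 v=1
t7.Δ0 clk=1 x=0 u=0 q=1 r=0 y=1 v=1
t7.Δ1 clk=0 x=0 u=0 q=1 r=0 y=1 v=1
t8.Δ0 clk=0 x=0 u=0 q=1 r=0 y=1 v=1
t8.Δ1 clk=1 x=0 u=0 q=1 r=0 y=1 v=1
t8.Δ2 clk=1 x=0 u=0 q=1 r=1 y=1 v=1
t8.Δ3 clk=1 x=1 u=0 q=1 r=1 y=1 v=1
t9.Δ0 clk=1 x=1 u=0 q=1 r=1 y=1 v=1
t9.Δ1 clk=0 x=1 u=0 q=1 r=1 y=1 v=1
t10.Δ0 clk=0 x=1 u=0 q=1 r=1 y=1 v=1
t10.Δ1 clk=1 x=1 u=0 q=1 r=1 y=1 v=1
t10.Δ2 clk=1 x=1 u=0 q=1 r=0 y=1 v=1
t10.Δ3 clk=1 x=0 u=0 q=1 r=0 y=1 v=1
t11.Δ0 clk=1 x=0 u=0 q=1 r=0 y=1 v=1
t11.Δ1 clk=0 x=0 u=0 q=1 r=0 y=1 v=1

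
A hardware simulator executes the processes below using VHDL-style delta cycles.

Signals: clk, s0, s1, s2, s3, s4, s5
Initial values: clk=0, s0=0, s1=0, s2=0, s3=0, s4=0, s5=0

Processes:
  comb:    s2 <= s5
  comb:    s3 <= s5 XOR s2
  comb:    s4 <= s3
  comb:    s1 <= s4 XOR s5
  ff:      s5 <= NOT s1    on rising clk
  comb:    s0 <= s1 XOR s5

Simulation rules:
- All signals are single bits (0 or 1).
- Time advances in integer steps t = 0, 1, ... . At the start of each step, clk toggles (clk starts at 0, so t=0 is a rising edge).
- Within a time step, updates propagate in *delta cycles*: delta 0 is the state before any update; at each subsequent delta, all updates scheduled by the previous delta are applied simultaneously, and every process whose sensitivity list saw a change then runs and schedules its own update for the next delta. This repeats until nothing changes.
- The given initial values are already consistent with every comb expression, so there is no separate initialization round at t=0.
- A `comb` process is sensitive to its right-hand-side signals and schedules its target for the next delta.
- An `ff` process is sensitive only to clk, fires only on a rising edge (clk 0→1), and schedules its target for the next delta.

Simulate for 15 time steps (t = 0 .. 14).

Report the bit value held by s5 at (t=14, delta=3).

0

t0.Δ0 s0=0 s1=0 s4=0 s2=0 s3=0 clk=0 s5=0
t0.Δ1 s0=0 s1=0 s4=0 s2=0 s3=0 clk=1 s5=0
t0.Δ2 s0=0 s1=0 s4=0 s2=0 s3=0 clk=1 s5=1
t0.Δ3 s0=1 s1=1 s4=0 s2=1 s3=1 clk=1 s5=1
t0.Δ4 s0=0 s1=1 s4=1 s2=1 s3=0 clk=1 s5=1
t0.Δ5 s0=0 s1=0 s4=0 s2=1 s3=0 clk=1 s5=1
t0.Δ6 s0=1 s1=1 s4=0 s2=1 s3=0 clk=1 s5=1
t0.Δ7 s0=0 s1=1 s4=0 s2=1 s3=0 clk=1 s5=1
t1.Δ0 s0=0 s1=1 s4=0 s2=1 s3=0 clk=1 s5=1
t1.Δ1 s0=0 s1=1 s4=0 s2=1 s3=0 clk=0 s5=1
t2.Δ0 s0=0 s1=1 s4=0 s2=1 s3=0 clk=0 s5=1
t2.Δ1 s0=0 s1=1 s4=0 s2=1 s3=0 clk=1 s5=1
t2.Δ2 s0=0 s1=1 s4=0 s2=1 s3=0 clk=1 s5=0
t2.Δ3 s0=1 s1=0 s4=0 s2=0 s3=1 clk=1 s5=0
t2.Δ4 s0=0 s1=0 s4=1 s2=0 s3=0 clk=1 s5=0
t2.Δ5 s0=0 s1=1 s4=0 s2=0 s3=0 clk=1 s5=0
t2.Δ6 s0=1 s1=0 s4=0 s2=0 s3=0 clk=1 s5=0
t2.Δ7 s0=0 s1=0 s4=0 s2=0 s3=0 clk=1 s5=0
t3.Δ0 s0=0 s1=0 s4=0 s2=0 s3=0 clk=1 s5=0
t3.Δ1 s0=0 s1=0 s4=0 s2=0 s3=0 clk=0 s5=0
t4.Δ0 s0=0 s1=0 s4=0 s2=0 s3=0 clk=0 s5=0
t4.Δ1 s0=0 s1=0 s4=0 s2=0 s3=0 clk=1 s5=0
t4.Δ2 s0=0 s1=0 s4=0 s2=0 s3=0 clk=1 s5=1
t4.Δ3 s0=1 s1=1 s4=0 s2=1 s3=1 clk=1 s5=1
t4.Δ4 s0=0 s1=1 s4=1 s2=1 s3=0 clk=1 s5=1
t4.Δ5 s0=0 s1=0 s4=0 s2=1 s3=0 clk=1 s5=1
t4.Δ6 s0=1 s1=1 s4=0 s2=1 s3=0 clk=1 s5=1
t4.Δ7 s0=0 s1=1 s4=0 s2=1 s3=0 clk=1 s5=1
t5.Δ0 s0=0 s1=1 s4=0 s2=1 s3=0 clk=1 s5=1
t5.Δ1 s0=0 s1=1 s4=0 s2=1 s3=0 clk=0 s5=1
t6.Δ0 s0=0 s1=1 s4=0 s2=1 s3=0 clk=0 s5=1
t6.Δ1 s0=0 s1=1 s4=0 s2=1 s3=0 clk=1 s5=1
t6.Δ2 s0=0 s1=1 s4=0 s2=1 s3=0 clk=1 s5=0
t6.Δ3 s0=1 s1=0 s4=0 s2=0 s3=1 clk=1 s5=0
t6.Δ4 s0=0 s1=0 s4=1 s2=0 s3=0 clk=1 s5=0
t6.Δ5 s0=0 s1=1 s4=0 s2=0 s3=0 clk=1 s5=0
t6.Δ6 s0=1 s1=0 s4=0 s2=0 s3=0 clk=1 s5=0
t6.Δ7 s0=0 s1=0 s4=0 s2=0 s3=0 clk=1 s5=0
t7.Δ0 s0=0 s1=0 s4=0 s2=0 s3=0 clk=1 s5=0
t7.Δ1 s0=0 s1=0 s4=0 s2=0 s3=0 clk=0 s5=0
t8.Δ0 s0=0 s1=0 s4=0 s2=0 s3=0 clk=0 s5=0
t8.Δ1 s0=0 s1=0 s4=0 s2=0 s3=0 clk=1 s5=0
t8.Δ2 s0=0 s1=0 s4=0 s2=0 s3=0 clk=1 s5=1
t8.Δ3 s0=1 s1=1 s4=0 s2=1 s3=1 clk=1 s5=1
t8.Δ4 s0=0 s1=1 s4=1 s2=1 s3=0 clk=1 s5=1
t8.Δ5 s0=0 s1=0 s4=0 s2=1 s3=0 clk=1 s5=1
t8.Δ6 s0=1 s1=1 s4=0 s2=1 s3=0 clk=1 s5=1
t8.Δ7 s0=0 s1=1 s4=0 s2=1 s3=0 clk=1 s5=1
t9.Δ0 s0=0 s1=1 s4=0 s2=1 s3=0 clk=1 s5=1
t9.Δ1 s0=0 s1=1 s4=0 s2=1 s3=0 clk=0 s5=1
t10.Δ0 s0=0 s1=1 s4=0 s2=1 s3=0 clk=0 s5=1
t10.Δ1 s0=0 s1=1 s4=0 s2=1 s3=0 clk=1 s5=1
t10.Δ2 s0=0 s1=1 s4=0 s2=1 s3=0 clk=1 s5=0
t10.Δ3 s0=1 s1=0 s4=0 s2=0 s3=1 clk=1 s5=0
t10.Δ4 s0=0 s1=0 s4=1 s2=0 s3=0 clk=1 s5=0
t10.Δ5 s0=0 s1=1 s4=0 s2=0 s3=0 clk=1 s5=0
t10.Δ6 s0=1 s1=0 s4=0 s2=0 s3=0 clk=1 s5=0
t10.Δ7 s0=0 s1=0 s4=0 s2=0 s3=0 clk=1 s5=0
t11.Δ0 s0=0 s1=0 s4=0 s2=0 s3=0 clk=1 s5=0
t11.Δ1 s0=0 s1=0 s4=0 s2=0 s3=0 clk=0 s5=0
t12.Δ0 s0=0 s1=0 s4=0 s2=0 s3=0 clk=0 s5=0
t12.Δ1 s0=0 s1=0 s4=0 s2=0 s3=0 clk=1 s5=0
t12.Δ2 s0=0 s1=0 s4=0 s2=0 s3=0 clk=1 s5=1
t12.Δ3 s0=1 s1=1 s4=0 s2=1 s3=1 clk=1 s5=1
t12.Δ4 s0=0 s1=1 s4=1 s2=1 s3=0 clk=1 s5=1
t12.Δ5 s0=0 s1=0 s4=0 s2=1 s3=0 clk=1 s5=1
t12.Δ6 s0=1 s1=1 s4=0 s2=1 s3=0 clk=1 s5=1
t12.Δ7 s0=0 s1=1 s4=0 s2=1 s3=0 clk=1 s5=1
t13.Δ0 s0=0 s1=1 s4=0 s2=1 s3=0 clk=1 s5=1
t13.Δ1 s0=0 s1=1 s4=0 s2=1 s3=0 clk=0 s5=1
t14.Δ0 s0=0 s1=1 s4=0 s2=1 s3=0 clk=0 s5=1
t14.Δ1 s0=0 s1=1 s4=0 s2=1 s3=0 clk=1 s5=1
t14.Δ2 s0=0 s1=1 s4=0 s2=1 s3=0 clk=1 s5=0
t14.Δ3 s0=1 s1=0 s4=0 s2=0 s3=1 clk=1 s5=0
t14.Δ4 s0=0 s1=0 s4=1 s2=0 s3=0 clk=1 s5=0
t14.Δ5 s0=0 s1=1 s4=0 s2=0 s3=0 clk=1 s5=0
t14.Δ6 s0=1 s1=0 s4=0 s2=0 s3=0 clk=1 s5=0
t14.Δ7 s0=0 s1=0 s4=0 s2=0 s3=0 clk=1 s5=0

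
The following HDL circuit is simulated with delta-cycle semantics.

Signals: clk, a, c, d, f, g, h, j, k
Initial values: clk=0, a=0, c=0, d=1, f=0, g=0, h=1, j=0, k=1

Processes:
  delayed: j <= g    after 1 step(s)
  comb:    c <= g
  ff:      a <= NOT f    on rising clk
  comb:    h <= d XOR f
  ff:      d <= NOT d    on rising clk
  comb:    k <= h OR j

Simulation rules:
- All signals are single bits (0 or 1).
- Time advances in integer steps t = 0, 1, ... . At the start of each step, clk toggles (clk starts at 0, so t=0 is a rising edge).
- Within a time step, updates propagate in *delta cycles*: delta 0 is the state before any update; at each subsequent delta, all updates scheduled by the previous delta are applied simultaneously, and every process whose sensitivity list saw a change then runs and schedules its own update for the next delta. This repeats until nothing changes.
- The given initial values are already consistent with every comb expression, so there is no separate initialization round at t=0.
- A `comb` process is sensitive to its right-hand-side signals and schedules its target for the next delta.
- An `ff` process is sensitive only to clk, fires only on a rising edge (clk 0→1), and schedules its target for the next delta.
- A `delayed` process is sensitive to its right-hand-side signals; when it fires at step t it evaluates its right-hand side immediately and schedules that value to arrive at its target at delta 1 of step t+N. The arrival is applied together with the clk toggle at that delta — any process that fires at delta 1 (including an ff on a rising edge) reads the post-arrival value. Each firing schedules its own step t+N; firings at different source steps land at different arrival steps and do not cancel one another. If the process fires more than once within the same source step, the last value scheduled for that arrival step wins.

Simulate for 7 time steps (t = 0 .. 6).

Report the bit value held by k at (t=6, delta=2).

0

t=0 Δ0: d=1 j=0 a=0 g=0 clk=0 f=0 k=1 c=0 h=1
  Δ1: clk:0→1
  Δ2: d:1→0, a:0→1
  Δ3: h:1→0
  Δ4: k:1→0
  (4Δ to stable)
t=1 Δ0: d=0 j=0 a=1 g=0 clk=1 f=0 k=0 c=0 h=0
  Δ1: clk:1→0
  (1Δ to stable)
t=2 Δ0: d=0 j=0 a=1 g=0 clk=0 f=0 k=0 c=0 h=0
  Δ1: clk:0→1
  Δ2: d:0→1
  Δ3: h:0→1
  Δ4: k:0→1
  (4Δ to stable)
t=3 Δ0: d=1 j=0 a=1 g=0 clk=1 f=0 k=1 c=0 h=1
  Δ1: clk:1→0
  (1Δ to stable)
t=4 Δ0: d=1 j=0 a=1 g=0 clk=0 f=0 k=1 c=0 h=1
  Δ1: clk:0→1
  Δ2: d:1→0
  Δ3: h:1→0
  Δ4: k:1→0
  (4Δ to stable)
t=5 Δ0: d=0 j=0 a=1 g=0 clk=1 f=0 k=0 c=0 h=0
  Δ1: clk:1→0
  (1Δ to stable)
t=6 Δ0: d=0 j=0 a=1 g=0 clk=0 f=0 k=0 c=0 h=0
  Δ1: clk:0→1
  Δ2: d:0→1
  Δ3: h:0→1
  Δ4: k:0→1
  (4Δ to stable)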